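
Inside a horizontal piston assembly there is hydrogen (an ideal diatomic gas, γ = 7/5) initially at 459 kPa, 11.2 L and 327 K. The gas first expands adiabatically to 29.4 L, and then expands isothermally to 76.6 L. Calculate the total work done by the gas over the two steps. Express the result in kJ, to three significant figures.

W_total ≈ 7.46 kJ

Step 1 (adiabatic): W = (P₁V₁ − P₂V₂)/(γ−1) = (5141 − 3494)/0.4 = 4116 J.
After step 1: P = 118.9 kPa, V = 29.4 L, T = 222.3 K.
Step 2 (isothermal): W = P₁V₁ ln(V₂/V₁) = (3494) ln(76.6/29.4) = 3346 J.
W_total = 4116 + 3346 = 7462 J.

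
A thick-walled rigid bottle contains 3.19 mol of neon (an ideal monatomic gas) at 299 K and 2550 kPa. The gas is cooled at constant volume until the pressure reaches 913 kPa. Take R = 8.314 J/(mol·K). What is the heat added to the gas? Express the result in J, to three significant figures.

Constant volume ⇒ W = 0, so Q = ΔU = nCᵥΔT with Cᵥ = 3R/2 = 12.47 J/(mol·K).
At constant V, T₂/T₁ = P₂/P₁ ⇒ ΔT = T₁(P₂/P₁ − 1) = 299·(913/2550 − 1) = -191.9 K.
ΔU = (3.19)(12.47)(-191.9) = -7636 J.

Q ≈ -7640 J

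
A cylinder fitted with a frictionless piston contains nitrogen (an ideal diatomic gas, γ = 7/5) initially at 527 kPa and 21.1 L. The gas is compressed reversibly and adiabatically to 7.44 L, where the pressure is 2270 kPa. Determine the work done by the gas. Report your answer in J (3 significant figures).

Adiabatic: W = (P₁V₁ − P₂V₂)/(γ − 1) with γ = 7/5.
P₁V₁ = 11120 J, P₂V₂ = 16889 J.
W = (11120 − 16889) / 0.4 = -14423 J.

W ≈ -14400 J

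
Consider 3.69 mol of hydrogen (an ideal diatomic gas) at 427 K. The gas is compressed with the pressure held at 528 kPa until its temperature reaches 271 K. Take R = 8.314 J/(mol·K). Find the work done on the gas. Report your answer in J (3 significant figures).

Isobaric: W = P ΔV = nR ΔT.
W = (3.69)(8.314)(271 − 427) = -4786 J.
Work on gas = −W_by = 4786 J.

W ≈ 4790 J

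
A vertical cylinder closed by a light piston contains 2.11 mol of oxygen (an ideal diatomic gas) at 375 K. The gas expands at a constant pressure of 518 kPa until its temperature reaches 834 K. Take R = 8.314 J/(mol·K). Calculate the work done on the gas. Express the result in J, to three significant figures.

Isobaric: W = P ΔV = nR ΔT.
W = (2.11)(8.314)(834 − 375) = 8052 J.
Work on gas = −W_by = -8052 J.

W ≈ -8050 J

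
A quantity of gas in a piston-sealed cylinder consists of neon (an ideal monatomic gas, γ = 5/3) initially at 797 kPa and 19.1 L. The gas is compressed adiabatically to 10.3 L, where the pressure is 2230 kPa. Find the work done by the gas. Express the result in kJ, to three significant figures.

W ≈ -11.6 kJ

Adiabatic: W = (P₁V₁ − P₂V₂)/(γ − 1) with γ = 5/3.
P₁V₁ = 15223 J, P₂V₂ = 22969 J.
W = (15223 − 22969) / 0.6667 = -11619 J.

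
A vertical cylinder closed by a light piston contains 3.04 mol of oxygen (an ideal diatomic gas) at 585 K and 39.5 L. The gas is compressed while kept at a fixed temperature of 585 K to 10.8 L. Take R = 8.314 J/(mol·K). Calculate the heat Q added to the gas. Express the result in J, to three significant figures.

Q ≈ -19200 J

Isothermal ⇒ ΔU = 0, so Q = W = nRT ln(V₂/V₁).
Q = (3.04)(8.314)(585) ln(10.8/39.5) = 14786 × -1.297 = -19173 J.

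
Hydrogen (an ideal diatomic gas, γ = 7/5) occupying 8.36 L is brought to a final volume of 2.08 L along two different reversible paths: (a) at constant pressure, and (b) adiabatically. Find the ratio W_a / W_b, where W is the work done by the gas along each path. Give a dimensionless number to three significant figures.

Path (a) isobaric: W = P₁(V₂ − V₁) → W_a/(P₁V₁) = -0.7512.
Path (b) adiabatic: W = P₁V₁(1 − (V₁/V₂)^(γ−1))/(γ−1) → W_b/(P₁V₁) = -1.861.
W_a / W_b = -0.7512 / -1.861 = 0.4036.

W_a / W_b ≈ 0.404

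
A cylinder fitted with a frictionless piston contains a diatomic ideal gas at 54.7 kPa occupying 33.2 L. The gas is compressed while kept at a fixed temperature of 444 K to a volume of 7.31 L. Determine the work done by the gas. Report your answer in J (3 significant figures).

Isothermal: W = nRT ln(V₂/V₁) = P₁V₁ ln(V₂/V₁).
P₁V₁ = (54.7 kPa)(33.2 L) = 1816 J.
W = 1816 × ln(7.31/33.2) = 1816 × -1.513
W_by_gas = -2748 J.

W ≈ -2750 J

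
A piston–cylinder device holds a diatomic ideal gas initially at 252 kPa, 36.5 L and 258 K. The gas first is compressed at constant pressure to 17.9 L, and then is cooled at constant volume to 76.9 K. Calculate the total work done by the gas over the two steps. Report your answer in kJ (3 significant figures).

W_total ≈ -4.69 kJ

Step 1 (isobaric): W = PΔV = (252 kPa)(17.9 − 36.5 L) = -4687 J.
Step 2 (isochoric): W = 0 (constant volume).
W_total = -4687 + 0 = -4687 J.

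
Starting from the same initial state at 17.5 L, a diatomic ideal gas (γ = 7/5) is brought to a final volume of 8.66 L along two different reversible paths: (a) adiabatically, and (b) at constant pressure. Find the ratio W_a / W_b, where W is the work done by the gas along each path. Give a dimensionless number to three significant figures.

W_a / W_b ≈ 1.61

Path (a) adiabatic: W = P₁V₁(1 − (V₁/V₂)^(γ−1))/(γ−1) → W_a/(P₁V₁) = -0.8124.
Path (b) isobaric: W = P₁(V₂ − V₁) → W_b/(P₁V₁) = -0.5051.
W_a / W_b = -0.8124 / -0.5051 = 1.608.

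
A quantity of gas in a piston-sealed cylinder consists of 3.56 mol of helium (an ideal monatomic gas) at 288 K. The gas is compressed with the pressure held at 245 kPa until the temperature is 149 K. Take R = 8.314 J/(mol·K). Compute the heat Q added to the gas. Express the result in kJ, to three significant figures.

Q ≈ -10.3 kJ

Isobaric: W = nRΔT = (3.56)(8.314)(-139) = -4114 J.
ΔU = nCᵥΔT with Cᵥ = 3R/2: ΔU = (3.56)(12.47)(-139) = -6171 J.
Q = ΔU + W = -6171 − 4114 = -10285 J.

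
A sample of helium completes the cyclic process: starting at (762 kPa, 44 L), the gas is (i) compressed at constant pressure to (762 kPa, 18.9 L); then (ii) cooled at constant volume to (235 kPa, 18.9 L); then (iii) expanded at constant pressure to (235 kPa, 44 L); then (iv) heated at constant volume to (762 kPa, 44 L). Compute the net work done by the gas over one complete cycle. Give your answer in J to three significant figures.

Constant-volume legs do no work.
W(i) = (762)(18.9 − 44) = -19126 J; W(iii) = (235)(44 − 18.9) = 5898 J.
W_net = -19126 + 5898 = -13228 J (the counter-clockwise enclosed area).

W_net ≈ -13200 J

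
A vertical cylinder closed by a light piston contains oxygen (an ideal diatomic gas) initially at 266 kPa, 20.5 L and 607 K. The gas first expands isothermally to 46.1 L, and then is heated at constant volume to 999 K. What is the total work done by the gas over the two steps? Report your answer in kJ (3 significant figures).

Step 1 (isothermal): W = P₁V₁ ln(V₂/V₁) = (5453) ln(46.1/20.5) = 4419 J.
Step 2 (isochoric): W = 0 (constant volume).
W_total = 4419 + 0 = 4419 J.

W_total ≈ 4.42 kJ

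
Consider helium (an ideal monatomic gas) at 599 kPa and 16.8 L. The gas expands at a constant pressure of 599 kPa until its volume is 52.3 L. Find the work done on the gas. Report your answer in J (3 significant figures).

Isobaric: W = P ΔV.
W = (599 kPa)(52.3 − 16.8 L) = (599)(35.5) = 21264 J.
Work on gas = −W_by = -21264 J.

W ≈ -21300 J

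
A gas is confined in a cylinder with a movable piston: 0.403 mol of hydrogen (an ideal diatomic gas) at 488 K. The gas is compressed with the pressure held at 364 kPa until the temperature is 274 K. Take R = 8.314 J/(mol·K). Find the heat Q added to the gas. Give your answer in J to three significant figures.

Isobaric: W = nRΔT = (0.403)(8.314)(-214) = -717 J.
ΔU = nCᵥΔT with Cᵥ = 5R/2: ΔU = (0.403)(20.79)(-214) = -1793 J.
Q = ΔU + W = -1793 − 717 = -2510 J.

Q ≈ -2510 J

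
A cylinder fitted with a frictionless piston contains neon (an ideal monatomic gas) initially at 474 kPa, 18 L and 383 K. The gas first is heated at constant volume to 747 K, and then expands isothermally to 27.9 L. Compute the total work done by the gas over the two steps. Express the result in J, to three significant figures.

Step 1 (isochoric): W = 0 (constant volume).
After step 1: P = 924.5 kPa (V unchanged).
Step 2 (isothermal): W = P₁V₁ ln(V₂/V₁) = (16641) ln(27.9/18) = 7293 J.
W_total = 0 + 7293 = 7293 J.

W_total ≈ 7290 J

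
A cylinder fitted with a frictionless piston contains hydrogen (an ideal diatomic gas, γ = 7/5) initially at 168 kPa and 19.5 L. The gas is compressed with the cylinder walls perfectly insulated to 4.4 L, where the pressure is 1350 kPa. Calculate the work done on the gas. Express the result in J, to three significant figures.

W ≈ 6660 J

Adiabatic: W = (P₁V₁ − P₂V₂)/(γ − 1) with γ = 7/5.
P₁V₁ = 3276 J, P₂V₂ = 5940 J.
W = (3276 − 5940) / 0.4 = -6660 J.
Work on gas = −W_by = 6660 J.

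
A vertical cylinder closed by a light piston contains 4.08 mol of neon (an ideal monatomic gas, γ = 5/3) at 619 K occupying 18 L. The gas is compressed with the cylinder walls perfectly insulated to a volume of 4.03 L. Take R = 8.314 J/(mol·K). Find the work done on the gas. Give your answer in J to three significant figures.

W ≈ 53900 J

Adiabatic: TV^(γ−1) = const with γ = 5/3.
T₂ = T₁ (V₁/V₂)^(γ−1) = 619 × (18/4.03)^0.667 = 619 × 2.712 = 1679 K.
W_by = nCᵥ(T₁ − T₂) = (4.08)(12.47)(619 − 1679) = -53925 J.
Work on gas = −W_by = 53925 J.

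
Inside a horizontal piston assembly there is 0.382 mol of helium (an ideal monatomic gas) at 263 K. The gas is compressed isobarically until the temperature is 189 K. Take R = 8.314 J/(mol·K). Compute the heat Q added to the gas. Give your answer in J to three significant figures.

Q ≈ -588 J

Isobaric: W = nRΔT = (0.382)(8.314)(-74) = -235 J.
ΔU = nCᵥΔT with Cᵥ = 3R/2: ΔU = (0.382)(12.47)(-74) = -352.5 J.
Q = ΔU + W = -352.5 − 235 = -587.6 J.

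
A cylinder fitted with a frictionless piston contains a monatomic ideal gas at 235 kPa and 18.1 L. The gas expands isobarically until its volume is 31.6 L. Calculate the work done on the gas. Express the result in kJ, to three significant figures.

Isobaric: W = P ΔV.
W = (235 kPa)(31.6 − 18.1 L) = (235)(13.5) = 3172 J.
Work on gas = −W_by = -3172 J.

W ≈ -3.17 kJ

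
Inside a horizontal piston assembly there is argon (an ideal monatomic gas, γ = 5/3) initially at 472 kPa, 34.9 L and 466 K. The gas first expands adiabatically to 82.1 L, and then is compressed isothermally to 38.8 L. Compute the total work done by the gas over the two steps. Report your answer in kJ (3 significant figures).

Step 1 (adiabatic): W = (P₁V₁ − P₂V₂)/(γ−1) = (16473 − 9313)/0.667 = 10740 J.
After step 1: P = 113.4 kPa, V = 82.1 L, T = 263.5 K.
Step 2 (isothermal): W = P₁V₁ ln(V₂/V₁) = (9313) ln(38.8/82.1) = -6980 J.
W_total = 10740 − 6980 = 3759 J.

W_total ≈ 3.76 kJ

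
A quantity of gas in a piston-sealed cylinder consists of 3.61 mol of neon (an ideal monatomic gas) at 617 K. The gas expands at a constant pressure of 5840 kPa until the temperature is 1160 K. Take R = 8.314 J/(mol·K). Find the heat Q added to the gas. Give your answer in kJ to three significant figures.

Isobaric: W = nRΔT = (3.61)(8.314)(543) = 16297 J.
ΔU = nCᵥΔT with Cᵥ = 3R/2: ΔU = (3.61)(12.47)(543) = 24446 J.
Q = ΔU + W = 24446 + 16297 = 40743 J.

Q ≈ 40.7 kJ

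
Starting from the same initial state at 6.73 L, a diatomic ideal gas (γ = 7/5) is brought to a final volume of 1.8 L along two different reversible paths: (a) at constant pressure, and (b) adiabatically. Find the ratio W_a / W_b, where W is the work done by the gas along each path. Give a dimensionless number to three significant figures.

Path (a) isobaric: W = P₁(V₂ − V₁) → W_a/(P₁V₁) = -0.7325.
Path (b) adiabatic: W = P₁V₁(1 − (V₁/V₂)^(γ−1))/(γ−1) → W_b/(P₁V₁) = -1.737.
W_a / W_b = -0.7325 / -1.737 = 0.4218.

W_a / W_b ≈ 0.422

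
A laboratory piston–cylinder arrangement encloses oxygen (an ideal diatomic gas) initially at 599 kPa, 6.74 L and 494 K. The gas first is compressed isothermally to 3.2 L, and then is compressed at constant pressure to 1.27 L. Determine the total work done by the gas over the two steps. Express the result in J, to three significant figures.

Step 1 (isothermal): W = P₁V₁ ln(V₂/V₁) = (4037) ln(3.2/6.74) = -3007 J.
After step 1: P = 1262 kPa, V = 3.2 L, T = 494 K.
Step 2 (isobaric): W = PΔV = (1262 kPa)(1.27 − 3.2 L) = -2435 J.
W_total = -3007 − 2435 = -5442 J.

W_total ≈ -5440 J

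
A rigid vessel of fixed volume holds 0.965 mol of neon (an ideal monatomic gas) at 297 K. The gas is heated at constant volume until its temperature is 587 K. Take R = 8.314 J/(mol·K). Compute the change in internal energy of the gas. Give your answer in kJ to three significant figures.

Constant volume ⇒ W = 0, so Q = ΔU = nCᵥΔT with Cᵥ = 3R/2 = 12.47 J/(mol·K).
ΔU = (0.965)(12.47)(587 − 297) = 3490 J.

ΔU ≈ 3.49 kJ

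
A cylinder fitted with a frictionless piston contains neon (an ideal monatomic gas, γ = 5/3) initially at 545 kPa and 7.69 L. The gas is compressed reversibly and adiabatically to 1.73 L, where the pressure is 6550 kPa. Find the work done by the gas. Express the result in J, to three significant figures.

Adiabatic: W = (P₁V₁ − P₂V₂)/(γ − 1) with γ = 5/3.
P₁V₁ = 4191 J, P₂V₂ = 11332 J.
W = (4191 − 11332) / 0.6667 = -10711 J.

W ≈ -10700 J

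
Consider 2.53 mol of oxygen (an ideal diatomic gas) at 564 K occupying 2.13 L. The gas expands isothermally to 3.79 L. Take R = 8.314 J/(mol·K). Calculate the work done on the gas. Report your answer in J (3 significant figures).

Isothermal: W = nRT ln(V₂/V₁).
W = (2.53)(8.314)(564) × ln(3.79/2.13)
  = 11863 × 0.5762
W_by_gas = 6836 J; work on gas = −W_by = -6836 J.

W ≈ -6840 J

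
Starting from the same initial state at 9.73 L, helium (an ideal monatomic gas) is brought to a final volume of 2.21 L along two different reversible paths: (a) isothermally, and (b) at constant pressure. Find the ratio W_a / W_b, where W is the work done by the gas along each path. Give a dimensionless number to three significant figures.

W_a / W_b ≈ 1.92

Path (a) isothermal: W = P₁V₁ ln(V₂/V₁) → W_a/(P₁V₁) = -1.482.
Path (b) isobaric: W = P₁(V₂ − V₁) → W_b/(P₁V₁) = -0.7729.
W_a / W_b = -1.482 / -0.7729 = 1.918.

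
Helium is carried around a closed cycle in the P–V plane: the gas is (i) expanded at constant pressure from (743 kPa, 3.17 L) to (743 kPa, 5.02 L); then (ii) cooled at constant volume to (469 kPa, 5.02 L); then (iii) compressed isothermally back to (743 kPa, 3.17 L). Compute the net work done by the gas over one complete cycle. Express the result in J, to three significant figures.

W_net ≈ 292 J

Leg (i): W = PΔV = (743)(5.02 − 3.17) = 1375 J.
Leg (ii): W = 0.
Leg (iii): W = PᵢVᵢ ln(V_f/Vᵢ) = (2354) ln(3.17/5.02) = -1082 J.
W_net = 1375 − 1082 = 292.2 J.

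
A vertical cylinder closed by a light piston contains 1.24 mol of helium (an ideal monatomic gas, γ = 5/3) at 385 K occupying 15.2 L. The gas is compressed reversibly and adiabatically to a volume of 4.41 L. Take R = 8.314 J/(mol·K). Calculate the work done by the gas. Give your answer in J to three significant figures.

W ≈ -7630 J

Adiabatic: TV^(γ−1) = const with γ = 5/3.
T₂ = T₁ (V₁/V₂)^(γ−1) = 385 × (15.2/4.41)^0.667 = 385 × 2.282 = 878.5 K.
W_by = nCᵥ(T₁ − T₂) = (1.24)(12.47)(385 − 878.5) = -7631 J.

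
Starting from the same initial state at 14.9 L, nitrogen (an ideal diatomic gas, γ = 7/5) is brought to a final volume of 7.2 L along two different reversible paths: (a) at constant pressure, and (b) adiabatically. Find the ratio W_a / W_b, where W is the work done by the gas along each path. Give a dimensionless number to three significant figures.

Path (a) isobaric: W = P₁(V₂ − V₁) → W_a/(P₁V₁) = -0.5168.
Path (b) adiabatic: W = P₁V₁(1 − (V₁/V₂)^(γ−1))/(γ−1) → W_b/(P₁V₁) = -0.8441.
W_a / W_b = -0.5168 / -0.8441 = 0.6122.

W_a / W_b ≈ 0.612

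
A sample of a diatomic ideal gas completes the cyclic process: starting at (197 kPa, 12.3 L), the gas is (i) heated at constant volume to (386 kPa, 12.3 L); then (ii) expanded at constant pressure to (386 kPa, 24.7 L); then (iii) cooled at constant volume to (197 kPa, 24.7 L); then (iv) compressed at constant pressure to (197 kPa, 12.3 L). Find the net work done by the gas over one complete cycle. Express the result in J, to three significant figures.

Constant-volume legs do no work.
W(ii) = (386)(24.7 − 12.3) = 4786 J; W(iv) = (197)(12.3 − 24.7) = -2443 J.
W_net = 4786 − 2443 = 2344 J (the clockwise enclosed area).

W_net ≈ 2340 J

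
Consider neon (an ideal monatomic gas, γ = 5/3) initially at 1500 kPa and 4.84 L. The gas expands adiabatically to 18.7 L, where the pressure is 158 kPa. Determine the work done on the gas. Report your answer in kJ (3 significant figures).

Adiabatic: W = (P₁V₁ − P₂V₂)/(γ − 1) with γ = 5/3.
P₁V₁ = 7260 J, P₂V₂ = 2955 J.
W = (7260 − 2955) / 0.6667 = 6458 J.
Work on gas = −W_by = -6458 J.

W ≈ -6.46 kJ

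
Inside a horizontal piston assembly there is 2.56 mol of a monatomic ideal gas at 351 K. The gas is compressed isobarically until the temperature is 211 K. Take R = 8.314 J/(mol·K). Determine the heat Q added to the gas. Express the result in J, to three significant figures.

Isobaric: W = nRΔT = (2.56)(8.314)(-140) = -2980 J.
ΔU = nCᵥΔT with Cᵥ = 3R/2: ΔU = (2.56)(12.47)(-140) = -4470 J.
Q = ΔU + W = -4470 − 2980 = -7449 J.

Q ≈ -7450 J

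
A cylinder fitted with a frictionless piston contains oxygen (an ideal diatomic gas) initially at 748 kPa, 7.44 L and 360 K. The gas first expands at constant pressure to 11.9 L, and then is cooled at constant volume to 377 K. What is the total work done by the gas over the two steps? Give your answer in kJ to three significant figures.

W_total ≈ 3.34 kJ

Step 1 (isobaric): W = PΔV = (748 kPa)(11.9 − 7.44 L) = 3336 J.
Step 2 (isochoric): W = 0 (constant volume).
W_total = 3336 + 0 = 3336 J.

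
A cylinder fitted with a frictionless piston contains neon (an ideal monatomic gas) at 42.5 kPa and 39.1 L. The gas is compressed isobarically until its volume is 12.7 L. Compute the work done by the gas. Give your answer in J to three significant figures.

Isobaric: W = P ΔV.
W = (42.5 kPa)(12.7 − 39.1 L) = (42.5)(-26.4) = -1122 J.

W ≈ -1120 J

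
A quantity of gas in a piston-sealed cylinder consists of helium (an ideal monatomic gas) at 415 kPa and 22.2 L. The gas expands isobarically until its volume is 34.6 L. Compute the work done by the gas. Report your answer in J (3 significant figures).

W ≈ 5150 J

Isobaric: W = P ΔV.
W = (415 kPa)(34.6 − 22.2 L) = (415)(12.4) = 5146 J.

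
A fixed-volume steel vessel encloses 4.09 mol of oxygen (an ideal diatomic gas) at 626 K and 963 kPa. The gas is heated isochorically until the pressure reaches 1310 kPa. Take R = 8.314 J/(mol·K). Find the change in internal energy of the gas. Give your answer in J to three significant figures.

ΔU ≈ 19200 J

Constant volume ⇒ W = 0, so Q = ΔU = nCᵥΔT with Cᵥ = 5R/2 = 20.79 J/(mol·K).
At constant V, T₂/T₁ = P₂/P₁ ⇒ ΔT = T₁(P₂/P₁ − 1) = 626·(1310/963 − 1) = 225.6 K.
ΔU = (4.09)(20.79)(225.6) = 19176 J.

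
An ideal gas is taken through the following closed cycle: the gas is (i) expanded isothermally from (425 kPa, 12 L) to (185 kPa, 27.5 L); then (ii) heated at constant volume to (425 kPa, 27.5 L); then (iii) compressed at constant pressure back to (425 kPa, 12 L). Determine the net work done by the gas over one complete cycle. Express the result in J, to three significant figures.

Leg (i): W = PᵢVᵢ ln(V_f/Vᵢ) = (5100) ln(27.5/12) = 4229 J.
Leg (ii): W = 0.
Leg (iii): W = PΔV = (425)(12 − 27.5) = -6588 J.
W_net = 4229 − 6588 = -2358 J.

W_net ≈ -2360 J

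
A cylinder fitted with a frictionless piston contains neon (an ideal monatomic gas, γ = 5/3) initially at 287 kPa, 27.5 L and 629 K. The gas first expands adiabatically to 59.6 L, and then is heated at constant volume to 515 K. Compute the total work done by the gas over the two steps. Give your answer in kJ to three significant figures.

W_total ≈ 4.77 kJ

Step 1 (adiabatic): W = (P₁V₁ − P₂V₂)/(γ−1) = (7892 − 4713)/0.667 = 4770 J.
Step 2 (isochoric): W = 0 (constant volume).
W_total = 4770 + 0 = 4770 J.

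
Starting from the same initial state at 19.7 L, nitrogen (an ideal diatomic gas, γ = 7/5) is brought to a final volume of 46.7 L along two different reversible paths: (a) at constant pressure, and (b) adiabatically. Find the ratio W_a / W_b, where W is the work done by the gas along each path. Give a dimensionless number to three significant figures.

W_a / W_b ≈ 1.88

Path (a) isobaric: W = P₁(V₂ − V₁) → W_a/(P₁V₁) = 1.371.
Path (b) adiabatic: W = P₁V₁(1 − (V₁/V₂)^(γ−1))/(γ−1) → W_b/(P₁V₁) = 0.7299.
W_a / W_b = 1.371 / 0.7299 = 1.878.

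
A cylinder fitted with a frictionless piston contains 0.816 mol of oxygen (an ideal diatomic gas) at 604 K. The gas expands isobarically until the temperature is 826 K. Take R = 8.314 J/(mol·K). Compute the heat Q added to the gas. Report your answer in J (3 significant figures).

Q ≈ 5270 J

Isobaric: W = nRΔT = (0.816)(8.314)(222) = 1506 J.
ΔU = nCᵥΔT with Cᵥ = 5R/2: ΔU = (0.816)(20.79)(222) = 3765 J.
Q = ΔU + W = 3765 + 1506 = 5271 J.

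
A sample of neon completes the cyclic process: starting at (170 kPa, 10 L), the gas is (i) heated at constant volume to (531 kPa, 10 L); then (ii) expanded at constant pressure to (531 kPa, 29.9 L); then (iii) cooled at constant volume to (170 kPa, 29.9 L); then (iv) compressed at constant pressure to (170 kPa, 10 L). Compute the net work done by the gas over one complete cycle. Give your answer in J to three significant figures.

Constant-volume legs do no work.
W(ii) = (531)(29.9 − 10) = 10567 J; W(iv) = (170)(10 − 29.9) = -3383 J.
W_net = 10567 − 3383 = 7184 J (the clockwise enclosed area).

W_net ≈ 7180 J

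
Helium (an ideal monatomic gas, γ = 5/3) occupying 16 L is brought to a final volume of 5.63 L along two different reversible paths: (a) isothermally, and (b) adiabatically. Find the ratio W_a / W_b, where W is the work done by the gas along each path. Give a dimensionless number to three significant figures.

W_a / W_b ≈ 0.692

Path (a) isothermal: W = P₁V₁ ln(V₂/V₁) → W_a/(P₁V₁) = -1.044.
Path (b) adiabatic: W = P₁V₁(1 − (V₁/V₂)^(γ−1))/(γ−1) → W_b/(P₁V₁) = -1.51.
W_a / W_b = -1.044 / -1.51 = 0.6919.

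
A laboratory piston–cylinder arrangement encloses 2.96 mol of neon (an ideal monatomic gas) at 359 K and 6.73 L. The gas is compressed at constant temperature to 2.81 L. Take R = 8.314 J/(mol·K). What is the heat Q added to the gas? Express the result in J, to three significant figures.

Q ≈ -7720 J

Isothermal ⇒ ΔU = 0, so Q = W = nRT ln(V₂/V₁).
Q = (2.96)(8.314)(359) ln(2.81/6.73) = 8835 × -0.8734 = -7716 J.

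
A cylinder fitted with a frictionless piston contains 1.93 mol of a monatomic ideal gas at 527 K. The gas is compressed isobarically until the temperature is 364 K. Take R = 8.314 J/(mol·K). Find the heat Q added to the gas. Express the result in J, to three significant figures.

Isobaric: W = nRΔT = (1.93)(8.314)(-163) = -2616 J.
ΔU = nCᵥΔT with Cᵥ = 3R/2: ΔU = (1.93)(12.47)(-163) = -3923 J.
Q = ΔU + W = -3923 − 2616 = -6539 J.

Q ≈ -6540 J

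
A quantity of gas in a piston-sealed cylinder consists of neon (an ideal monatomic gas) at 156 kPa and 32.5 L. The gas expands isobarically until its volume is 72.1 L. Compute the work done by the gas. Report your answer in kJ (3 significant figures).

W ≈ 6.18 kJ

Isobaric: W = P ΔV.
W = (156 kPa)(72.1 − 32.5 L) = (156)(39.6) = 6178 J.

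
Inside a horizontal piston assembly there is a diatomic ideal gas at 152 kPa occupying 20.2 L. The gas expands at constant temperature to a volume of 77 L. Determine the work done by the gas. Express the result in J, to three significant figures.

W ≈ 4110 J

Isothermal: W = nRT ln(V₂/V₁) = P₁V₁ ln(V₂/V₁).
P₁V₁ = (152 kPa)(20.2 L) = 3070 J.
W = 3070 × ln(77/20.2) = 3070 × 1.338
W_by_gas = 4109 J.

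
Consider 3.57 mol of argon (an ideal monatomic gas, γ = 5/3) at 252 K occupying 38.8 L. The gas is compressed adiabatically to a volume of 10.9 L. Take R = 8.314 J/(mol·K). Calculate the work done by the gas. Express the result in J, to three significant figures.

W ≈ -14900 J

Adiabatic: TV^(γ−1) = const with γ = 5/3.
T₂ = T₁ (V₁/V₂)^(γ−1) = 252 × (38.8/10.9)^0.667 = 252 × 2.331 = 587.5 K.
W_by = nCᵥ(T₁ − T₂) = (3.57)(12.47)(252 − 587.5) = -14937 J.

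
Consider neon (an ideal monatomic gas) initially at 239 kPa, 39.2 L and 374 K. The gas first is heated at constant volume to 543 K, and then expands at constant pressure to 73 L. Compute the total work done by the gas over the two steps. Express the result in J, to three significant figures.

W_total ≈ 11700 J

Step 1 (isochoric): W = 0 (constant volume).
After step 1: P = 347 kPa (V unchanged).
Step 2 (isobaric): W = PΔV = (347 kPa)(73 − 39.2 L) = 11729 J.
W_total = 0 + 11729 = 11729 J.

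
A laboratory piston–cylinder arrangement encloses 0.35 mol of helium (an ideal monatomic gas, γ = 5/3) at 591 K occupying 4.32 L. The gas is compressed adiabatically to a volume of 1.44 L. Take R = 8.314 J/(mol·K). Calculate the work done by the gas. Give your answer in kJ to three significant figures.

Adiabatic: TV^(γ−1) = const with γ = 5/3.
T₂ = T₁ (V₁/V₂)^(γ−1) = 591 × (4.32/1.44)^0.667 = 591 × 2.08 = 1229 K.
W_by = nCᵥ(T₁ − T₂) = (0.35)(12.47)(591 − 1229) = -2786 J.

W ≈ -2.79 kJ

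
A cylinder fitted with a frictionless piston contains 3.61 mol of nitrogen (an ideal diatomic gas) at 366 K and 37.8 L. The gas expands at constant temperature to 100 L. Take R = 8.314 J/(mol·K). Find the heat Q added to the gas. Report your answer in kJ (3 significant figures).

Isothermal ⇒ ΔU = 0, so Q = W = nRT ln(V₂/V₁).
Q = (3.61)(8.314)(366) ln(100/37.8) = 10985 × 0.9729 = 10687 J.

Q ≈ 10.7 kJ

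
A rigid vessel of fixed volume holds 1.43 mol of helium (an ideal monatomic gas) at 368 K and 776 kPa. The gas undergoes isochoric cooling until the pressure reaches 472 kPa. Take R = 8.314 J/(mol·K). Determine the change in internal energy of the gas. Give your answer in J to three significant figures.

Constant volume ⇒ W = 0, so Q = ΔU = nCᵥΔT with Cᵥ = 3R/2 = 12.47 J/(mol·K).
At constant V, T₂/T₁ = P₂/P₁ ⇒ ΔT = T₁(P₂/P₁ − 1) = 368·(472/776 − 1) = -144.2 K.
ΔU = (1.43)(12.47)(-144.2) = -2571 J.

ΔU ≈ -2570 J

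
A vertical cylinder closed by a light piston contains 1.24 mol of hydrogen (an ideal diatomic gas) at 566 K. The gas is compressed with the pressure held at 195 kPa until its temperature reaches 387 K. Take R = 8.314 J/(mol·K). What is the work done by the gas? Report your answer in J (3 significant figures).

W ≈ -1850 J

Isobaric: W = P ΔV = nR ΔT.
W = (1.24)(8.314)(387 − 566) = -1845 J.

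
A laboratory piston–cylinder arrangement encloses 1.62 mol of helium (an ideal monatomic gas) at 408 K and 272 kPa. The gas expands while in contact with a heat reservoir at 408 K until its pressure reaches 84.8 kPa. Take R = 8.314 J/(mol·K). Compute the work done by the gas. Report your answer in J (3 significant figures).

Isothermal process: W = nRT ln(V₂/V₁) = nRT ln(P₁/P₂).
W = (1.62)(8.314)(408) × ln(272/84.8)
  = 5495 × ln(3.208) = 5495 × 1.166
W_by_gas = 6405 J.

W ≈ 6400 J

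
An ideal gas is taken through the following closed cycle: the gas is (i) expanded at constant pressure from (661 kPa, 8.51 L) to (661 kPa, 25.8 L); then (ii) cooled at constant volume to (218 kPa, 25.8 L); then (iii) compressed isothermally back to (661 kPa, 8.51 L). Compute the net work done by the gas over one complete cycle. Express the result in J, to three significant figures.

W_net ≈ 5190 J

Leg (i): W = PΔV = (661)(25.8 − 8.51) = 11429 J.
Leg (ii): W = 0.
Leg (iii): W = PᵢVᵢ ln(V_f/Vᵢ) = (5624) ln(8.51/25.8) = -6238 J.
W_net = 11429 − 6238 = 5190 J.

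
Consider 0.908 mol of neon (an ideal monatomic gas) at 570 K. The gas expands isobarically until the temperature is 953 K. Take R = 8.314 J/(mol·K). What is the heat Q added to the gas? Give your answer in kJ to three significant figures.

Q ≈ 7.23 kJ

Isobaric: W = nRΔT = (0.908)(8.314)(383) = 2891 J.
ΔU = nCᵥΔT with Cᵥ = 3R/2: ΔU = (0.908)(12.47)(383) = 4337 J.
Q = ΔU + W = 4337 + 2891 = 7228 J.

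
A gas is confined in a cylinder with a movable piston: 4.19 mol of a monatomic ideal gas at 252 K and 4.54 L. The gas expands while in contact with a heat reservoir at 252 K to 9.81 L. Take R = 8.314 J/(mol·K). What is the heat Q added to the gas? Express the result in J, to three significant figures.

Isothermal ⇒ ΔU = 0, so Q = W = nRT ln(V₂/V₁).
Q = (4.19)(8.314)(252) ln(9.81/4.54) = 8779 × 0.7705 = 6764 J.

Q ≈ 6760 J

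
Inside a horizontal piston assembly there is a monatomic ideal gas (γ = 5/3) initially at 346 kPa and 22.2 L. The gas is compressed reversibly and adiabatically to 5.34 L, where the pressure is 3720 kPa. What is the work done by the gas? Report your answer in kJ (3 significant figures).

Adiabatic: W = (P₁V₁ − P₂V₂)/(γ − 1) with γ = 5/3.
P₁V₁ = 7681 J, P₂V₂ = 19865 J.
W = (7681 − 19865) / 0.6667 = -18275 J.

W ≈ -18.3 kJ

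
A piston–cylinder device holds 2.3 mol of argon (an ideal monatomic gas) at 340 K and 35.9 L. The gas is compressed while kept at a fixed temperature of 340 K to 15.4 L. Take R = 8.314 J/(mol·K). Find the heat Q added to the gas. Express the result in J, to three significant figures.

Q ≈ -5500 J

Isothermal ⇒ ΔU = 0, so Q = W = nRT ln(V₂/V₁).
Q = (2.3)(8.314)(340) ln(15.4/35.9) = 6502 × -0.8464 = -5503 J.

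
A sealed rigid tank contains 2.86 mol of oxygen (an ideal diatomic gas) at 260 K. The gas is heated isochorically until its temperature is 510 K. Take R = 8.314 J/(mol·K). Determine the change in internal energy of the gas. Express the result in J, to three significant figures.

Constant volume ⇒ W = 0, so Q = ΔU = nCᵥΔT with Cᵥ = 5R/2 = 20.79 J/(mol·K).
ΔU = (2.86)(20.79)(510 − 260) = 14861 J.

ΔU ≈ 14900 J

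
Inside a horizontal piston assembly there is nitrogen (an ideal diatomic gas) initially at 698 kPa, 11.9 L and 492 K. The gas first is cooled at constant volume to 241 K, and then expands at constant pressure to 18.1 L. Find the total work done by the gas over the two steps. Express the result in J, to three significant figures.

Step 1 (isochoric): W = 0 (constant volume).
After step 1: P = 341.9 kPa (V unchanged).
Step 2 (isobaric): W = PΔV = (341.9 kPa)(18.1 − 11.9 L) = 2120 J.
W_total = 0 + 2120 = 2120 J.

W_total ≈ 2120 J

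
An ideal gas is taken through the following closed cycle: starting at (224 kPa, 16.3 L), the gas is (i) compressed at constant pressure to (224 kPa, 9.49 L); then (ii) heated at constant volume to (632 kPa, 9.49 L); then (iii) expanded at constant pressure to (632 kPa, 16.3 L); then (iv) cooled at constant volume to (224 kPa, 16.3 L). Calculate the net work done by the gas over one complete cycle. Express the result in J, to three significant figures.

Constant-volume legs do no work.
W(i) = (224)(9.49 − 16.3) = -1525 J; W(iii) = (632)(16.3 − 9.49) = 4304 J.
W_net = -1525 + 4304 = 2778 J (the clockwise enclosed area).

W_net ≈ 2780 J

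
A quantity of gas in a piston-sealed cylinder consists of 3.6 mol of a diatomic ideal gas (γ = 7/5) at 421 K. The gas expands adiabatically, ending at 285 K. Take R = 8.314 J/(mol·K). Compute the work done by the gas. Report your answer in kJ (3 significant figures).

Adiabatic ⇒ Q = 0, so W_by = −ΔU = nCᵥ(T₁ − T₂).
Cᵥ = 5R/2 = 20.79 J/(mol·K).
W = (3.6)(20.79)(421 − 285) = 10176 J.

W ≈ 10.2 kJ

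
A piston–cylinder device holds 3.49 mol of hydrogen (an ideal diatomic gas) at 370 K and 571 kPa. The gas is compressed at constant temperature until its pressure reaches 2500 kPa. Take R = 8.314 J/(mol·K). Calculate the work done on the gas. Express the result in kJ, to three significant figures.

Isothermal process: W = nRT ln(V₂/V₁) = nRT ln(P₁/P₂).
W = (3.49)(8.314)(370) × ln(571/2500)
  = 10736 × ln(0.2284) = 10736 × -1.477
W_by_gas = -15853 J; work on gas = −W_by = 15853 J.

W ≈ 15.9 kJ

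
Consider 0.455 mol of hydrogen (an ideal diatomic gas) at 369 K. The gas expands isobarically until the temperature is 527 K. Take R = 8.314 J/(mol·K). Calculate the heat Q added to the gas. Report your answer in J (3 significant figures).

Isobaric: W = nRΔT = (0.455)(8.314)(158) = 597.7 J.
ΔU = nCᵥΔT with Cᵥ = 5R/2: ΔU = (0.455)(20.79)(158) = 1494 J.
Q = ΔU + W = 1494 + 597.7 = 2092 J.

Q ≈ 2090 J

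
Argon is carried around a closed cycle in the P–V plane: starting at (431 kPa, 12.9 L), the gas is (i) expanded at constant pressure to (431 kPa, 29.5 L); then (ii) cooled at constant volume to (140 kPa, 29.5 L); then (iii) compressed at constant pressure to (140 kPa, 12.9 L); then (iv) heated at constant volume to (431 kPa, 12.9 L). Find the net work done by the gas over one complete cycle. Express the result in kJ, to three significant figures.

W_net ≈ 4.83 kJ

Constant-volume legs do no work.
W(i) = (431)(29.5 − 12.9) = 7155 J; W(iii) = (140)(12.9 − 29.5) = -2324 J.
W_net = 7155 − 2324 = 4831 J (the clockwise enclosed area).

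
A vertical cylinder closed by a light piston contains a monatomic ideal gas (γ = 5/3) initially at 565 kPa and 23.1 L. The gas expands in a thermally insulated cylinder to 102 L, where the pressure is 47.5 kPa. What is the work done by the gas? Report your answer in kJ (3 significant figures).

W ≈ 12.3 kJ

Adiabatic: W = (P₁V₁ − P₂V₂)/(γ − 1) with γ = 5/3.
P₁V₁ = 13052 J, P₂V₂ = 4845 J.
W = (13052 − 4845) / 0.6667 = 12310 J.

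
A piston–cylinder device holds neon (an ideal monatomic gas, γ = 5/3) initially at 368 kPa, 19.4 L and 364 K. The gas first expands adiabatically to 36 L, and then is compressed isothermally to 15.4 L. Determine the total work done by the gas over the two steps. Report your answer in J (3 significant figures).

W_total ≈ -397 J

Step 1 (adiabatic): W = (P₁V₁ − P₂V₂)/(γ−1) = (7139 − 4728)/0.667 = 3617 J.
After step 1: P = 131.3 kPa, V = 36 L, T = 241 K.
Step 2 (isothermal): W = P₁V₁ ln(V₂/V₁) = (4728) ln(15.4/36) = -4015 J.
W_total = 3617 − 4015 = -397.3 J.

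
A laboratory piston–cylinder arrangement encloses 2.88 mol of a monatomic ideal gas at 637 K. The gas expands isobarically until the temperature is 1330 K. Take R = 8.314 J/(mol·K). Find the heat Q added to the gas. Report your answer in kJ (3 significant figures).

Isobaric: W = nRΔT = (2.88)(8.314)(693) = 16593 J.
ΔU = nCᵥΔT with Cᵥ = 3R/2: ΔU = (2.88)(12.47)(693) = 24890 J.
Q = ΔU + W = 24890 + 16593 = 41484 J.

Q ≈ 41.5 kJ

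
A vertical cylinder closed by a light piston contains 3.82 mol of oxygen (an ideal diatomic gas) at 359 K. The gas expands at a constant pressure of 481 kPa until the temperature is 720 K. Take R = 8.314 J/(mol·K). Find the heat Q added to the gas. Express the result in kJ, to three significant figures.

Isobaric: W = nRΔT = (3.82)(8.314)(361) = 11465 J.
ΔU = nCᵥΔT with Cᵥ = 5R/2: ΔU = (3.82)(20.79)(361) = 28663 J.
Q = ΔU + W = 28663 + 11465 = 40128 J.

Q ≈ 40.1 kJ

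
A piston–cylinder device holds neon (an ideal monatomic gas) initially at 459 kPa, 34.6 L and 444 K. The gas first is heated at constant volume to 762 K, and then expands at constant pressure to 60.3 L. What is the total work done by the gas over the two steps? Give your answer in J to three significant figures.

Step 1 (isochoric): W = 0 (constant volume).
After step 1: P = 787.7 kPa (V unchanged).
Step 2 (isobaric): W = PΔV = (787.7 kPa)(60.3 − 34.6 L) = 20245 J.
W_total = 0 + 20245 = 20245 J.

W_total ≈ 20200 J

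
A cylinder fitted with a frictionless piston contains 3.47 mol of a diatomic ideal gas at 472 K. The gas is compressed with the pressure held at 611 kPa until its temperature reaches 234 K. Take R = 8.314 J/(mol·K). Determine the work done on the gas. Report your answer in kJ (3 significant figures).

W ≈ 6.87 kJ

Isobaric: W = P ΔV = nR ΔT.
W = (3.47)(8.314)(234 − 472) = -6866 J.
Work on gas = −W_by = 6866 J.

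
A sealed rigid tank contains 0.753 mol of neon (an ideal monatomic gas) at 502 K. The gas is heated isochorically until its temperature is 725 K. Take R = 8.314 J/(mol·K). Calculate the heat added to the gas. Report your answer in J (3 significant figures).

Q ≈ 2090 J

Constant volume ⇒ W = 0, so Q = ΔU = nCᵥΔT with Cᵥ = 3R/2 = 12.47 J/(mol·K).
ΔU = (0.753)(12.47)(725 − 502) = 2094 J.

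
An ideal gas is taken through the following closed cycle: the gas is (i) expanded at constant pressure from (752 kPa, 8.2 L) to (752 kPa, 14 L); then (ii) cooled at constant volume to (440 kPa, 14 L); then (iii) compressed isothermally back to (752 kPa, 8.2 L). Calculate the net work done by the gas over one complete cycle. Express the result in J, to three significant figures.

Leg (i): W = PΔV = (752)(14 − 8.2) = 4362 J.
Leg (ii): W = 0.
Leg (iii): W = PᵢVᵢ ln(V_f/Vᵢ) = (6160) ln(8.2/14) = -3295 J.
W_net = 4362 − 3295 = 1066 J.

W_net ≈ 1070 J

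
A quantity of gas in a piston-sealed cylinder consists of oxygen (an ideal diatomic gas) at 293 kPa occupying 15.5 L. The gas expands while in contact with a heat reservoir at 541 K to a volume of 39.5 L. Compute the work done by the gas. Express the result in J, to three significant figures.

Isothermal: W = nRT ln(V₂/V₁) = P₁V₁ ln(V₂/V₁).
P₁V₁ = (293 kPa)(15.5 L) = 4542 J.
W = 4542 × ln(39.5/15.5) = 4542 × 0.9355
W_by_gas = 4248 J.

W ≈ 4250 J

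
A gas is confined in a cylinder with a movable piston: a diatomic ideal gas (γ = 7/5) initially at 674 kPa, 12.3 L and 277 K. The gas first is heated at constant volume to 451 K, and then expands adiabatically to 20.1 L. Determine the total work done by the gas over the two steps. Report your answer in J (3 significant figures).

W_total ≈ 6020 J

Step 1 (isochoric): W = 0 (constant volume).
After step 1: P = 1097 kPa (V unchanged).
Step 2 (adiabatic): W = (P₁V₁ − P₂V₂)/(γ−1) = (13498 − 11090)/0.4 = 6019 J.
W_total = 0 + 6019 = 6019 J.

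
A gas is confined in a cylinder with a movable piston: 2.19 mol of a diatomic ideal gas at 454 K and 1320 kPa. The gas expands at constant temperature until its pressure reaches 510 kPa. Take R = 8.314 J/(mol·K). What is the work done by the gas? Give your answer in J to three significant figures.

Isothermal process: W = nRT ln(V₂/V₁) = nRT ln(P₁/P₂).
W = (2.19)(8.314)(454) × ln(1320/510)
  = 8266 × ln(2.588) = 8266 × 0.951
W_by_gas = 7861 J.

W ≈ 7860 J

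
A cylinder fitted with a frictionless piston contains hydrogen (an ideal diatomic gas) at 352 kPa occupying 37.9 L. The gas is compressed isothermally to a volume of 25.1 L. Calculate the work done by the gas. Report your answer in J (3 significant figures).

Isothermal: W = nRT ln(V₂/V₁) = P₁V₁ ln(V₂/V₁).
P₁V₁ = (352 kPa)(37.9 L) = 13341 J.
W = 13341 × ln(25.1/37.9) = 13341 × -0.4121
W_by_gas = -5498 J.

W ≈ -5500 J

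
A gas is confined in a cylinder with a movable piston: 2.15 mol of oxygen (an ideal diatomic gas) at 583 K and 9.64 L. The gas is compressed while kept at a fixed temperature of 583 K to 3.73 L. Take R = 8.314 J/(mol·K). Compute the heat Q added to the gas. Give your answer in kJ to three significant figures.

Q ≈ -9.90 kJ

Isothermal ⇒ ΔU = 0, so Q = W = nRT ln(V₂/V₁).
Q = (2.15)(8.314)(583) ln(3.73/9.64) = 10421 × -0.9495 = -9895 J.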